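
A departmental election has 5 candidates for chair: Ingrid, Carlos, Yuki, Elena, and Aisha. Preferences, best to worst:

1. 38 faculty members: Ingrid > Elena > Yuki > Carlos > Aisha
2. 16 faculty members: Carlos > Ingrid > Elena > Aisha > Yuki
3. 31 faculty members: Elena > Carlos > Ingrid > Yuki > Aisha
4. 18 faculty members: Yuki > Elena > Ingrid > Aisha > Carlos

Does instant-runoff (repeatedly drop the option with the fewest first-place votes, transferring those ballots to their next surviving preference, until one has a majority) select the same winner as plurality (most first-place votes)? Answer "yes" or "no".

Instant-runoff — R1 Ingrid 38, Carlos 16, Yuki 18, Elena 31, Aisha 0 (Aisha out); R2 Ingrid 38, Carlos 16, Yuki 18, Elena 31 (Carlos out); R3 Ingrid 54, Yuki 18, Elena 31 (Ingrid winner). Winner: Ingrid.
Plurality — first-place votes: Ingrid 38, Carlos 16, Yuki 18, Elena 31, Aisha 0. Winner: Ingrid.
The two methods agree.

yes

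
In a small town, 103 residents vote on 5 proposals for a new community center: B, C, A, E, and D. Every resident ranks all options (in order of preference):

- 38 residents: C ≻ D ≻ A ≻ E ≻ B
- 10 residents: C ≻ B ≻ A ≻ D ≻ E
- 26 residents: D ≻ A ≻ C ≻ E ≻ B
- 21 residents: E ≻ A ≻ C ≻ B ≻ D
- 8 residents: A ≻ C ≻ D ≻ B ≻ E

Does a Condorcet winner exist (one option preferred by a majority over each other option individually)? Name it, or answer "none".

Checking pairwise contests:
C beats B 103–0.
A beats C 55–48.
D beats A 64–39.
C beats E 82–21.
C beats D 77–26.
Every option loses at least one head-to-head, so there is no Condorcet winner.

none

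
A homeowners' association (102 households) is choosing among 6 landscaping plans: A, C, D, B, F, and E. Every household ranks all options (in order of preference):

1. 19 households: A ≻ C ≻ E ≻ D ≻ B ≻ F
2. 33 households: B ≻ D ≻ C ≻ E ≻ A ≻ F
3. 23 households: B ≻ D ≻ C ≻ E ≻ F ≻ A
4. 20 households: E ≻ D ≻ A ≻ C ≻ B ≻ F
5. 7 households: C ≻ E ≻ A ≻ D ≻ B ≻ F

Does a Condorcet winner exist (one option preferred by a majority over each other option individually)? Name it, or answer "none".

B

B vs A: 56–46 for B.
B vs C: 56–46 for B.
B vs D: 56–46 for B.
B vs F: 102–0 for B.
B vs E: 56–46 for B.
B beats every other option head-to-head.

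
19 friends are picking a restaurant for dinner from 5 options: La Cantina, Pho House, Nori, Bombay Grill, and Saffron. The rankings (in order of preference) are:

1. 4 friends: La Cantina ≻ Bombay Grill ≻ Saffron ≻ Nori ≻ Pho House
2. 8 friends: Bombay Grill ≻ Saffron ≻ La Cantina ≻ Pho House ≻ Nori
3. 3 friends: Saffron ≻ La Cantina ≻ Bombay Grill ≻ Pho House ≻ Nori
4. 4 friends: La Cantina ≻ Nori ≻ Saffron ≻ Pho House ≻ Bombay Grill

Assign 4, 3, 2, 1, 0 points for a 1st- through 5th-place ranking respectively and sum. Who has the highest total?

La Cantina

La Cantina: 4·4 + 8·2 + 3·3 + 4·4 = 57
Pho House: 4·0 + 8·1 + 3·1 + 4·1 = 15
Nori: 4·1 + 8·0 + 3·0 + 4·3 = 16
Bombay Grill: 4·3 + 8·4 + 3·2 + 4·0 = 50
Saffron: 4·2 + 8·3 + 3·4 + 4·2 = 52
La Cantina has the highest Borda score (57).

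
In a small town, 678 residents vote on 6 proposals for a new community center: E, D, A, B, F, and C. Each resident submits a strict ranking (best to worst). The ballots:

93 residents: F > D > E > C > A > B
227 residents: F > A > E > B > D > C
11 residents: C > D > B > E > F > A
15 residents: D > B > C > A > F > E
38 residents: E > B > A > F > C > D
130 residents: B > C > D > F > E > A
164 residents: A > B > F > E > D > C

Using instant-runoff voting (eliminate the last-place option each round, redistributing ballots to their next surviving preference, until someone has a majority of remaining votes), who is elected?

B

Round 1: E 38, D 15, A 164, B 130, F 320, C 11. Eliminate C.
Round 2: E 38, D 26, A 164, B 130, F 320. Eliminate D.
Round 3: E 38, A 164, B 156, F 320. Eliminate E.
Round 4: A 164, B 194, F 320. Eliminate A.
Round 5: B 358, F 320. B has a majority.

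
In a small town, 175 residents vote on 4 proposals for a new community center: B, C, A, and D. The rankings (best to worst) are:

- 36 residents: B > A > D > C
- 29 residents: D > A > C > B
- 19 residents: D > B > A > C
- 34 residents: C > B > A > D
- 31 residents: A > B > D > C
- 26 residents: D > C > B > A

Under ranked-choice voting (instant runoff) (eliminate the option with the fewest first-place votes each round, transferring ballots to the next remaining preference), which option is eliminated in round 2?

C

Round 1: B 36, C 34, A 31, D 74. Eliminate A.
Round 2: B 67, C 34, D 74. Eliminate C.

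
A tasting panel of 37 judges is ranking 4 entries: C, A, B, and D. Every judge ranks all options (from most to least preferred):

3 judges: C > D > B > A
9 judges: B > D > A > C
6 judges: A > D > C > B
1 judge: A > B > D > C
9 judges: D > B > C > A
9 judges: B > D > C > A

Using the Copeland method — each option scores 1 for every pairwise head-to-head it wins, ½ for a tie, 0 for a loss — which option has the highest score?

C: beats A; loses to B and D → score 1.
A: loses to C, B, and D → score 0.
B: beats C, A, and D → score 3.
D: beats C and A; loses to B → score 2.
B has the best pairwise record.

B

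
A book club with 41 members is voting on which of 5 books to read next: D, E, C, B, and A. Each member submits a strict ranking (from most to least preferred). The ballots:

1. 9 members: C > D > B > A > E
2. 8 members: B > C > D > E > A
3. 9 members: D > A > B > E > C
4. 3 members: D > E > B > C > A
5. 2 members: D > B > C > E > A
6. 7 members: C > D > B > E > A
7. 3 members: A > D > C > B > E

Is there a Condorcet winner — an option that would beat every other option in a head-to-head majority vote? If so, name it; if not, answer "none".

Checking pairwise contests:
C beats D 24–17.
D beats E 41–0.
B beats C 22–19.
D beats B 33–8.
D beats A 38–3.
Every option loses at least one head-to-head, so there is no Condorcet winner.

none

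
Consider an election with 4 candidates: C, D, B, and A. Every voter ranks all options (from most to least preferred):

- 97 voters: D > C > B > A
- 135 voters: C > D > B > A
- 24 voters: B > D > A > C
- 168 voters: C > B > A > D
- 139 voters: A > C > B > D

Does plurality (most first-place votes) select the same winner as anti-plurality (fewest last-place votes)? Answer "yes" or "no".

no

Plurality — first-place votes: C 303, D 97, B 24, A 139. Winner: C.
Anti-plurality — last-place votes: C 24, D 307, B 0, A 232. Winner: B.
The two methods disagree.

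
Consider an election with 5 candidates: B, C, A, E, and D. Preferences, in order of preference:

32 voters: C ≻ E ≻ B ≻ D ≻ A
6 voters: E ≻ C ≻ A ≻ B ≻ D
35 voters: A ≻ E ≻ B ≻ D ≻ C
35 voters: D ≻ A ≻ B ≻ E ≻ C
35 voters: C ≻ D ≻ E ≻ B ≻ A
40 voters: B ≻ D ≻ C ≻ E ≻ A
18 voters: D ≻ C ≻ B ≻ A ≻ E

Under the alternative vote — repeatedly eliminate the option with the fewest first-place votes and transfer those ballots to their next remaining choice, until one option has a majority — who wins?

B

Round 1: B 40, C 67, A 35, E 6, D 53. Eliminate E.
Round 2: B 40, C 73, A 35, D 53. Eliminate A.
Round 3: B 75, C 73, D 53. Eliminate D.
Round 4: B 110, C 91. B has a majority.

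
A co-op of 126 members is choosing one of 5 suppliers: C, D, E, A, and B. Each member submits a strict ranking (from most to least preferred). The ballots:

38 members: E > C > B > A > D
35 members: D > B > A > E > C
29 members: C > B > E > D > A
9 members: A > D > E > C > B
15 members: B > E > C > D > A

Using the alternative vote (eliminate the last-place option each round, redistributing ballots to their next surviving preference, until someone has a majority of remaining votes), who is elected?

Round 1: C 29, D 35, E 38, A 9, B 15. Eliminate A.
Round 2: C 29, D 44, E 38, B 15. Eliminate B.
Round 3: C 29, D 44, E 53. Eliminate C.
Round 4: D 44, E 82. E has a majority.

E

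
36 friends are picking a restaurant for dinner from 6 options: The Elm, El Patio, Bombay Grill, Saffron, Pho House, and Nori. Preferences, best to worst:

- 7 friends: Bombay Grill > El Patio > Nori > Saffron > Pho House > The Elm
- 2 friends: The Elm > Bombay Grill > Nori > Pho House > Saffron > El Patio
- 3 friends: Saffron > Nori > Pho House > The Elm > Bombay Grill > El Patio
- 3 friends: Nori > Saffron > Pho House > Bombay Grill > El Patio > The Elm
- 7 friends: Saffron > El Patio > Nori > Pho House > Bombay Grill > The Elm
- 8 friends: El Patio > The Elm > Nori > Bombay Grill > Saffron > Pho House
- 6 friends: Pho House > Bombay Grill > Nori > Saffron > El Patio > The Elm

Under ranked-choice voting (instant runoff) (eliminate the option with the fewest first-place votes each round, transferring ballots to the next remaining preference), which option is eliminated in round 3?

Pho House

Round 1: The Elm 2, El Patio 8, Bombay Grill 7, Saffron 10, Pho House 6, Nori 3. Eliminate The Elm.
Round 2: El Patio 8, Bombay Grill 9, Saffron 10, Pho House 6, Nori 3. Eliminate Nori.
Round 3: El Patio 8, Bombay Grill 9, Saffron 13, Pho House 6. Eliminate Pho House.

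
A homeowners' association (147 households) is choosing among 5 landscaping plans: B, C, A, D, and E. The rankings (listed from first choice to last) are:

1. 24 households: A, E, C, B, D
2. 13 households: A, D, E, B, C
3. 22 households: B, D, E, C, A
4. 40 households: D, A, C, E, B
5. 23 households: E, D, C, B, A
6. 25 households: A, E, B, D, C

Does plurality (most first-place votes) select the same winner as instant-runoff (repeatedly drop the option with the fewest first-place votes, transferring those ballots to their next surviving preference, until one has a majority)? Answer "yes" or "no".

no

Plurality — first-place votes: B 22, C 0, A 62, D 40, E 23. Winner: A.
Instant-runoff — R1 B 22, C 0, A 62, D 40, E 23 (C out); R2 B 22, A 62, D 40, E 23 (B out); R3 A 62, D 62, E 23 (E out); R4 A 62, D 85 (D winner). Winner: D.
The two methods disagree.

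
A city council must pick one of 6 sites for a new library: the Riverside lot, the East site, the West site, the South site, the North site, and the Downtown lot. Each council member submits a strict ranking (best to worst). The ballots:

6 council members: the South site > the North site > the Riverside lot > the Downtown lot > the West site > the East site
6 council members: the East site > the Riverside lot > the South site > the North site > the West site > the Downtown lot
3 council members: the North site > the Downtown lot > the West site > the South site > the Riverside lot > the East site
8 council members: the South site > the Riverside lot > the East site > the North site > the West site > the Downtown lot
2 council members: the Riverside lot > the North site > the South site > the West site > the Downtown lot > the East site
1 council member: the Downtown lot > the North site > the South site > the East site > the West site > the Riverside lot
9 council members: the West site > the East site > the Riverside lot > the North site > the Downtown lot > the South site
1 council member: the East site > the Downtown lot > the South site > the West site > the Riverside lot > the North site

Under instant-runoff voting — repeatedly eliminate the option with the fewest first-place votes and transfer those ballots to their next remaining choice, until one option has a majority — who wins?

the South site

Round 1: the Riverside lot 2, the East site 7, the West site 9, the South site 14, the North site 3, the Downtown lot 1. Eliminate the Downtown lot.
Round 2: the Riverside lot 2, the East site 7, the West site 9, the South site 14, the North site 4. Eliminate the Riverside lot.
Round 3: the East site 7, the West site 9, the South site 14, the North site 6. Eliminate the North site.
Round 4: the East site 7, the West site 12, the South site 17. Eliminate the East site.
Round 5: the West site 12, the South site 24. The South site has a majority.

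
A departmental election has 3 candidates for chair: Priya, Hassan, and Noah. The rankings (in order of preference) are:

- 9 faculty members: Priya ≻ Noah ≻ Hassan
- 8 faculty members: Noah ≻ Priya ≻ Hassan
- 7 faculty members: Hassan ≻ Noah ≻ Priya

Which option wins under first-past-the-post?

First-place votes: Priya 9, Hassan 7, Noah 8.
Priya has the most first-place votes.

Priya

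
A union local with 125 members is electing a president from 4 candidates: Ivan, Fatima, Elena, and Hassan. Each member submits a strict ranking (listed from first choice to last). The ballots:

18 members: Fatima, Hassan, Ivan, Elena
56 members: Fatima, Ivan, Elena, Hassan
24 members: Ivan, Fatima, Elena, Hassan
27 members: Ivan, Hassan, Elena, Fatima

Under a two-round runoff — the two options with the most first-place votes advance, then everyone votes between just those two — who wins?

Round 1 first-place votes: Ivan 51, Fatima 74, Elena 0, Hassan 0.
Fatima and Ivan advance.
Runoff: Fatima is preferred to Ivan by 74 voters; Ivan by 51.
Fatima wins the runoff.

Fatima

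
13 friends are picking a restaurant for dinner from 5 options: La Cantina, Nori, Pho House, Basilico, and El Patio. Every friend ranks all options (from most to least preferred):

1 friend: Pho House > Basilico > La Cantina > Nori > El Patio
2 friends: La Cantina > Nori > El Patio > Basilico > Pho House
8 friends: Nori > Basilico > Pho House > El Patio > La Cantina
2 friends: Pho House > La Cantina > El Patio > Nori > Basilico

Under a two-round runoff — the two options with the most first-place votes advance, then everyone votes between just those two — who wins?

Nori

Round 1 first-place votes: La Cantina 2, Nori 8, Pho House 3, Basilico 0, El Patio 0.
Nori and Pho House advance.
Runoff: Nori is preferred to Pho House by 10 voters; Pho House by 3.
Nori wins the runoff.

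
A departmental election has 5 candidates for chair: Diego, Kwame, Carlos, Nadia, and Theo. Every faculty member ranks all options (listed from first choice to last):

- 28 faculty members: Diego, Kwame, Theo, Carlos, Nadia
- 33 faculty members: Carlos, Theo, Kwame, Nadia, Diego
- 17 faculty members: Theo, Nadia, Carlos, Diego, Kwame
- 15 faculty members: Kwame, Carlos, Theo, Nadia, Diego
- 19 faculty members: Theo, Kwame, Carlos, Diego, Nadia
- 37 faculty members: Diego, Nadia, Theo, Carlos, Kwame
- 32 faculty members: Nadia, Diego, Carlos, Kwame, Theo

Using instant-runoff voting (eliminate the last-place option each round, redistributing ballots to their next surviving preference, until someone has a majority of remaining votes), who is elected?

Round 1: Diego 65, Kwame 15, Carlos 33, Nadia 32, Theo 36. Eliminate Kwame.
Round 2: Diego 65, Carlos 48, Nadia 32, Theo 36. Eliminate Nadia.
Round 3: Diego 97, Carlos 48, Theo 36. Diego has a majority.

Diego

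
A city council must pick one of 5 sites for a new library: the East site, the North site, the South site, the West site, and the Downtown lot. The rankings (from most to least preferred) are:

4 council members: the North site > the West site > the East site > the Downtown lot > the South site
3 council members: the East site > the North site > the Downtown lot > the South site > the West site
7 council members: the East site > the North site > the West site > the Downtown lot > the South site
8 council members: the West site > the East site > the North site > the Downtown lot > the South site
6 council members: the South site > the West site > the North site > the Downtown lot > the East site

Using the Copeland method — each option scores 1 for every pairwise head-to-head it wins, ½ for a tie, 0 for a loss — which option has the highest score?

the East site: beats the North site, the South site, and the Downtown lot; loses to the West site → score 3.
the North site: beats the South site and the Downtown lot; ties the West site; loses to the East site → score 2.5.
the South site: loses to the East site, the North site, the West site, and the Downtown lot → score 0.
the West site: beats the East site, the South site, and the Downtown lot; ties the North site → score 3.5.
the Downtown lot: beats the South site; loses to the East site, the North site, and the West site → score 1.
the West site has the best pairwise record.

the West site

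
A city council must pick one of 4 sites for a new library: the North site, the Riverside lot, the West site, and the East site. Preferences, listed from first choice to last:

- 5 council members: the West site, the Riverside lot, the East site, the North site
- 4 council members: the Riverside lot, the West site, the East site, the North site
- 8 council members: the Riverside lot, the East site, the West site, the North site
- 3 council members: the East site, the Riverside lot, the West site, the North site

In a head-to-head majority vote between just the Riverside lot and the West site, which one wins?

the Riverside lot

Voters preferring the Riverside lot to the West site: 15; preferring the West site to the Riverside lot: 5.
the Riverside lot wins the head-to-head.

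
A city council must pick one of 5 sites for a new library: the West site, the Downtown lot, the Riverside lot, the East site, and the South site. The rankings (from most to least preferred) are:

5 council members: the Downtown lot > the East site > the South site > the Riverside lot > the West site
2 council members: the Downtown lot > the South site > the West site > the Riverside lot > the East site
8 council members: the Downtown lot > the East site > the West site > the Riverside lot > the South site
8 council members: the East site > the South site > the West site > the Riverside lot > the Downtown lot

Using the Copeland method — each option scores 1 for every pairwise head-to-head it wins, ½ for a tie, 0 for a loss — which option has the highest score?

the West site: beats the Riverside lot; loses to the Downtown lot, the East site, and the South site → score 1.
the Downtown lot: beats the West site, the Riverside lot, the East site, and the South site → score 4.
the Riverside lot: loses to the West site, the Downtown lot, the East site, and the South site → score 0.
the East site: beats the West site, the Riverside lot, and the South site; loses to the Downtown lot → score 3.
the South site: beats the West site and the Riverside lot; loses to the Downtown lot and the East site → score 2.
the Downtown lot has the best pairwise record.

the Downtown lot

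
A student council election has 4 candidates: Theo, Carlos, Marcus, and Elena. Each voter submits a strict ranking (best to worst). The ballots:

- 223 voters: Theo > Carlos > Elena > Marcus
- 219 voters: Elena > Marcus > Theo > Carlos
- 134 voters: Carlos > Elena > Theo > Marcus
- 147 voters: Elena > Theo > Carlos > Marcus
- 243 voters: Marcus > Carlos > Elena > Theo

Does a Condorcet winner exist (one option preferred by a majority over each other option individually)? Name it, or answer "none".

none

Checking pairwise contests:
Elena beats Theo 743–223.
Theo beats Carlos 589–377.
Theo beats Marcus 504–462.
Carlos beats Elena 600–366.
Every option loses at least one head-to-head, so there is no Condorcet winner.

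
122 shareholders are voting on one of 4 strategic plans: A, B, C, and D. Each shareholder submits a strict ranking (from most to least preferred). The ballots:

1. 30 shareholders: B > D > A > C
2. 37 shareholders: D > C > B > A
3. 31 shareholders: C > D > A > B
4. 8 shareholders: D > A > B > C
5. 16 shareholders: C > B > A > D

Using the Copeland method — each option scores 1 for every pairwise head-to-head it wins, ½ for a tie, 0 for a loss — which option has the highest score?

A: loses to B, C, and D → score 0.
B: beats A; loses to C and D → score 1.
C: beats A and B; loses to D → score 2.
D: beats A, B, and C → score 3.
D has the best pairwise record.

D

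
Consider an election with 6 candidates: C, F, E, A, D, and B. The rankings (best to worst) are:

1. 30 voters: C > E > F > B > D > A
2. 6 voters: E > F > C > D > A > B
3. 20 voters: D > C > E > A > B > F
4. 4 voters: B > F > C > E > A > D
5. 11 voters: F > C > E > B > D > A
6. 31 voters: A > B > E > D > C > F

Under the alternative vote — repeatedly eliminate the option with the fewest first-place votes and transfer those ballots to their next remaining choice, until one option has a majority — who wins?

C

Round 1: C 30, F 11, E 6, A 31, D 20, B 4. Eliminate B.
Round 2: C 30, F 15, E 6, A 31, D 20. Eliminate E.
Round 3: C 30, F 21, A 31, D 20. Eliminate D.
Round 4: C 50, F 21, A 31. Eliminate F.
Round 5: C 71, A 31. C has a majority.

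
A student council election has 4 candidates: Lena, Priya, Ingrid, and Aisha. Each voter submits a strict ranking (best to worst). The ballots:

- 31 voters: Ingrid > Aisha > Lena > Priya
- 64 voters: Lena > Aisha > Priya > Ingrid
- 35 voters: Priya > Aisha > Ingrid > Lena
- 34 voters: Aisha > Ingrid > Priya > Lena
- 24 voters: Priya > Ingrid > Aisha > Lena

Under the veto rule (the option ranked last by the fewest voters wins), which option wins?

Aisha

Last-place votes: Lena 93, Priya 31, Ingrid 64, Aisha 0.
Aisha is ranked last by the fewest voters, so Aisha wins.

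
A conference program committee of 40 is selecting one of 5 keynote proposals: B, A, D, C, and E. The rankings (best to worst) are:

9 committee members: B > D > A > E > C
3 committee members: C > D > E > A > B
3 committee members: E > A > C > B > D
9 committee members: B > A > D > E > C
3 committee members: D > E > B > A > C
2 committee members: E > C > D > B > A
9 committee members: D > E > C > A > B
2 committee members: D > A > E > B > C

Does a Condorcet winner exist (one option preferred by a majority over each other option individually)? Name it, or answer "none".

none

Checking pairwise contests:
E beats B 22–18.
B beats A 23–17.
B beats D 21–19.
B beats C 23–17.
D beats E 35–5.
Every option loses at least one head-to-head, so there is no Condorcet winner.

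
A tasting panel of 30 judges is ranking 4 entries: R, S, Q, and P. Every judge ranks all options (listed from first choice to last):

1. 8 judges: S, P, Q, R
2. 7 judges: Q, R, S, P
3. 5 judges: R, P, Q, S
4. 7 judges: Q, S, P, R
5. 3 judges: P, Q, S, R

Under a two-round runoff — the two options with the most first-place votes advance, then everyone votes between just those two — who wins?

Q

Round 1 first-place votes: R 5, S 8, Q 14, P 3.
Q and S advance.
Runoff: Q is preferred to S by 22 voters; S by 8.
Q wins the runoff.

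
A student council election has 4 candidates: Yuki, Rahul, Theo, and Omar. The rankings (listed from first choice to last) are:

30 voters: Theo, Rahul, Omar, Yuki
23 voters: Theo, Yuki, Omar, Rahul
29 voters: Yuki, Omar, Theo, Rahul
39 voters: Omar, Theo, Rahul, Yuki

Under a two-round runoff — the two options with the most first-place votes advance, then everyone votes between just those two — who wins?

Round 1 first-place votes: Yuki 29, Rahul 0, Theo 53, Omar 39.
Theo and Omar advance.
Runoff: Theo is preferred to Omar by 53 voters; Omar by 68.
Omar wins the runoff.

Omar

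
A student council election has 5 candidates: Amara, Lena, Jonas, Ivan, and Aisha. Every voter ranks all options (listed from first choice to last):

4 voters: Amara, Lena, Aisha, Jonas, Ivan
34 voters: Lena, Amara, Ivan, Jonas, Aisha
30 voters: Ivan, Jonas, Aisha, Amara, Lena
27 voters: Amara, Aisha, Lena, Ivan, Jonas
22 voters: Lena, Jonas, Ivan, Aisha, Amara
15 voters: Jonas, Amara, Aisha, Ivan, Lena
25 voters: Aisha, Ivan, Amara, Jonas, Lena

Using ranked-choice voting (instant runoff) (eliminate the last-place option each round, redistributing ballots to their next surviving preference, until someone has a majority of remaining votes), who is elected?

Lena

Round 1: Amara 31, Lena 56, Jonas 15, Ivan 30, Aisha 25. Eliminate Jonas.
Round 2: Amara 46, Lena 56, Ivan 30, Aisha 25. Eliminate Aisha.
Round 3: Amara 46, Lena 56, Ivan 55. Eliminate Amara.
Round 4: Lena 87, Ivan 70. Lena has a majority.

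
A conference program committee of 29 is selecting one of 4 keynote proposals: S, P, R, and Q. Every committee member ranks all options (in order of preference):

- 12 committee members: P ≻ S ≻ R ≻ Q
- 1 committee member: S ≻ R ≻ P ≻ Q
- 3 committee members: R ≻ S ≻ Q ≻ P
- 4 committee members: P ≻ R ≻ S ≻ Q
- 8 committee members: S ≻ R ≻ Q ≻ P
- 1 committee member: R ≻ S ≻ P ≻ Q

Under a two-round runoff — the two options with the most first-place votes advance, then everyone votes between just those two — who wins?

P

Round 1 first-place votes: S 9, P 16, R 4, Q 0.
P and S advance.
Runoff: P is preferred to S by 16 voters; S by 13.
P wins the runoff.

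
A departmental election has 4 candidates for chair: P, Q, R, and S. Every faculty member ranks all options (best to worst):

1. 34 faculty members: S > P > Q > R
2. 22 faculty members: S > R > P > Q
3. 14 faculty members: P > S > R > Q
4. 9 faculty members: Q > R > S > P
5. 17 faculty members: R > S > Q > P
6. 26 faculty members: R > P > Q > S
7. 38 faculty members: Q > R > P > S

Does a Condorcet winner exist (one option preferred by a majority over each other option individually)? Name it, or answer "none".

none

Checking pairwise contests:
R beats P 112–48.
P beats Q 96–64.
Q beats R 81–79.
R beats S 90–70.
Every option loses at least one head-to-head, so there is no Condorcet winner.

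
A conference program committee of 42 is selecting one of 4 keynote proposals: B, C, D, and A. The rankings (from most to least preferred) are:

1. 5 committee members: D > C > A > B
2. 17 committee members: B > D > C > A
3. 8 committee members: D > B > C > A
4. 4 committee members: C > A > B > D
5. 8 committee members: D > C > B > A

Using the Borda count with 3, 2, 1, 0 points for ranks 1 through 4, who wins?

B: 5·0 + 17·3 + 8·2 + 4·1 + 8·1 = 79
C: 5·2 + 17·1 + 8·1 + 4·3 + 8·2 = 63
D: 5·3 + 17·2 + 8·3 + 4·0 + 8·3 = 97
A: 5·1 + 17·0 + 8·0 + 4·2 + 8·0 = 13
D has the highest Borda score (97).

D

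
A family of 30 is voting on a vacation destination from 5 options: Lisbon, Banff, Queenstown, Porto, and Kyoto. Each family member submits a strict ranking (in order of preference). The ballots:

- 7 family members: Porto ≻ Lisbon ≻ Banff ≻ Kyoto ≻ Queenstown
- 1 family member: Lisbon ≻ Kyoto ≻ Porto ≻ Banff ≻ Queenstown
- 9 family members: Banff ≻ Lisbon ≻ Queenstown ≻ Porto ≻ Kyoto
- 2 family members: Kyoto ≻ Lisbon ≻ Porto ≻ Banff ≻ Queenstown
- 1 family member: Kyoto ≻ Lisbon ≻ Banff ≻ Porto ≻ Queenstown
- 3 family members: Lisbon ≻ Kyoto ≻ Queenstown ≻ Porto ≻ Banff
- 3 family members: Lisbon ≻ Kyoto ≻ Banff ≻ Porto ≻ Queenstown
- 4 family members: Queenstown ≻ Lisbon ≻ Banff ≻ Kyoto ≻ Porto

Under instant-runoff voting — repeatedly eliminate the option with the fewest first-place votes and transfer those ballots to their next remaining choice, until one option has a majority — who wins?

Round 1: Lisbon 7, Banff 9, Queenstown 4, Porto 7, Kyoto 3. Eliminate Kyoto.
Round 2: Lisbon 10, Banff 9, Queenstown 4, Porto 7. Eliminate Queenstown.
Round 3: Lisbon 14, Banff 9, Porto 7. Eliminate Porto.
Round 4: Lisbon 21, Banff 9. Lisbon has a majority.

Lisbon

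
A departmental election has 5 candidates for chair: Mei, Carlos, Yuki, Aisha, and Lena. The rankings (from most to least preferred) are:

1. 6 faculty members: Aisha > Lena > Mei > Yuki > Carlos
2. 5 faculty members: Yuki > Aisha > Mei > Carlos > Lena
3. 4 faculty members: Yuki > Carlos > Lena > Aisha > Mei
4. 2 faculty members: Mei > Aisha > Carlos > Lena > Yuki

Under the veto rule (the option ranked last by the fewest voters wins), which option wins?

Last-place votes: Mei 4, Carlos 6, Yuki 2, Aisha 0, Lena 5.
Aisha is ranked last by the fewest voters, so Aisha wins.

Aisha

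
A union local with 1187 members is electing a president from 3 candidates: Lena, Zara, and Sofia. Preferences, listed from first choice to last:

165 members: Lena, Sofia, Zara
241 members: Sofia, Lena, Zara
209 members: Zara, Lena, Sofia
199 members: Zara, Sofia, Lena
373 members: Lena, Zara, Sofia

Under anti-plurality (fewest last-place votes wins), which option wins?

Lena

Last-place votes: Lena 199, Zara 406, Sofia 582.
Lena is ranked last by the fewest voters, so Lena wins.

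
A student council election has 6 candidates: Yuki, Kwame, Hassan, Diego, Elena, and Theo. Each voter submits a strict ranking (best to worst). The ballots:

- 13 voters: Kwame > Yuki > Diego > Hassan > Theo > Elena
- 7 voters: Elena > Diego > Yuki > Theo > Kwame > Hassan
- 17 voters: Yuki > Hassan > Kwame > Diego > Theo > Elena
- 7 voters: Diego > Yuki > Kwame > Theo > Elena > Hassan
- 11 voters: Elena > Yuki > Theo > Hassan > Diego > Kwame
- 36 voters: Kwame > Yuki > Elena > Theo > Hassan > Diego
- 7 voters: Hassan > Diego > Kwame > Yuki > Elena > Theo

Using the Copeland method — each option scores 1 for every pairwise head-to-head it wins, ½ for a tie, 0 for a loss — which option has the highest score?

Yuki: beats Hassan, Diego, Elena, and Theo; loses to Kwame → score 4.
Kwame: beats Yuki, Hassan, Diego, Elena, and Theo → score 5.
Hassan: beats Diego; loses to Yuki, Kwame, Elena, and Theo → score 1.
Diego: beats Theo; loses to Yuki, Kwame, Hassan, and Elena → score 1.
Elena: beats Hassan, Diego, and Theo; loses to Yuki and Kwame → score 3.
Theo: beats Hassan; loses to Yuki, Kwame, Diego, and Elena → score 1.
Kwame has the best pairwise record.

Kwame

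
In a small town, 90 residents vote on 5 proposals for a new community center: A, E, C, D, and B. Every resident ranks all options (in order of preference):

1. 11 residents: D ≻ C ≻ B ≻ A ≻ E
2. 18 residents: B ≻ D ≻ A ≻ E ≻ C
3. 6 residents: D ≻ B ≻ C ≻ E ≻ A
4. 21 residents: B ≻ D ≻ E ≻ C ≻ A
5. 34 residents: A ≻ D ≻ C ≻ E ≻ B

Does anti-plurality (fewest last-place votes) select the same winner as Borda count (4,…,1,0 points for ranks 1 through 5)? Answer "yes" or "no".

yes

Anti-plurality — last-place votes: A 27, E 11, C 18, D 0, B 34. Winner: D.
Borda — scores: A 183, E 100, C 134, D 287, B 196. Winner: D.
The two methods agree.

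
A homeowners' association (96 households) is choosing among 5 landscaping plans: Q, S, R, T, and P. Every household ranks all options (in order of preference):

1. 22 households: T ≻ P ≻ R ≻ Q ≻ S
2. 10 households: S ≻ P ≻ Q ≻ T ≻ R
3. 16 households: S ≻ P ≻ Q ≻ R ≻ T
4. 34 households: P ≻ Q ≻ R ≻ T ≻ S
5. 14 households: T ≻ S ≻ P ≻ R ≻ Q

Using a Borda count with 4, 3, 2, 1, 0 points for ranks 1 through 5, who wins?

P

Q: 22·1 + 10·2 + 16·2 + 34·3 + 14·0 = 176
S: 22·0 + 10·4 + 16·4 + 34·0 + 14·3 = 146
R: 22·2 + 10·0 + 16·1 + 34·2 + 14·1 = 142
T: 22·4 + 10·1 + 16·0 + 34·1 + 14·4 = 188
P: 22·3 + 10·3 + 16·3 + 34·4 + 14·2 = 308
P has the highest Borda score (308).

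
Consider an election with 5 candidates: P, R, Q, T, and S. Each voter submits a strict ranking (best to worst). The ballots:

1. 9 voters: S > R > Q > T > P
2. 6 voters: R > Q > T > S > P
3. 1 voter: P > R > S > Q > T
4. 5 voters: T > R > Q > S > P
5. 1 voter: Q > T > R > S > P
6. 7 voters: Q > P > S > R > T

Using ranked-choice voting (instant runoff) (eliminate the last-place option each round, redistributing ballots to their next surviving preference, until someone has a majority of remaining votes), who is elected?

Round 1: P 1, R 6, Q 8, T 5, S 9. Eliminate P.
Round 2: R 7, Q 8, T 5, S 9. Eliminate T.
Round 3: R 12, Q 8, S 9. Eliminate Q.
Round 4: R 13, S 16. S has a majority.

S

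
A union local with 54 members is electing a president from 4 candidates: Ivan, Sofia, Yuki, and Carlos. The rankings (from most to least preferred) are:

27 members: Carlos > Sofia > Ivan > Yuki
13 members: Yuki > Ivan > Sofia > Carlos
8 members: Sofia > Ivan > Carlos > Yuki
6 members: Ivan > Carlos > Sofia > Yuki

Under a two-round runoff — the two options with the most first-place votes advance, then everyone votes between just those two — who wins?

Carlos

Round 1 first-place votes: Ivan 6, Sofia 8, Yuki 13, Carlos 27.
Carlos and Yuki advance.
Runoff: Carlos is preferred to Yuki by 41 voters; Yuki by 13.
Carlos wins the runoff.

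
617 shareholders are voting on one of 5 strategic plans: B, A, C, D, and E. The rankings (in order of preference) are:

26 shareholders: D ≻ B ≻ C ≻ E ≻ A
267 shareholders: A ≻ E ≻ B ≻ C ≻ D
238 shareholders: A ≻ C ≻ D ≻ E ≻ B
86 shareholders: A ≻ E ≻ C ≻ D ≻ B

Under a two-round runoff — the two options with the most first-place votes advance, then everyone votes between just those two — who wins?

A

Round 1 first-place votes: B 0, A 591, C 0, D 26, E 0.
A and D advance.
Runoff: A is preferred to D by 591 voters; D by 26.
A wins the runoff.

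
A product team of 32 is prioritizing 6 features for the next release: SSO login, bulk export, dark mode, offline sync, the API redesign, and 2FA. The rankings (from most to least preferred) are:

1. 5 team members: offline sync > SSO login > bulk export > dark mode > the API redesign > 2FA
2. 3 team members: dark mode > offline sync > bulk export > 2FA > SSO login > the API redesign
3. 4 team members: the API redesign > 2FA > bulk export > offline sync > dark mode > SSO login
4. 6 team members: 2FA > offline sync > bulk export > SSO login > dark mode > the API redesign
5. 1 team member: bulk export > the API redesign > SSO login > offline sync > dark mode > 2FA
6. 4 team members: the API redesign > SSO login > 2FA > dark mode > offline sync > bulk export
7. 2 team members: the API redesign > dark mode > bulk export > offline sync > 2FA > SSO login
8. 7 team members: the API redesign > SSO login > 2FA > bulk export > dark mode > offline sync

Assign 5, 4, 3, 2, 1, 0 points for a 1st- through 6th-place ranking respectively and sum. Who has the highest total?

the API redesign

SSO login: 5·4 + 3·1 + 4·0 + 6·2 + 1·3 + 4·4 + 2·0 + 7·4 = 82
bulk export: 5·3 + 3·3 + 4·3 + 6·3 + 1·5 + 4·0 + 2·3 + 7·2 = 79
dark mode: 5·2 + 3·5 + 4·1 + 6·1 + 1·1 + 4·2 + 2·4 + 7·1 = 59
offline sync: 5·5 + 3·4 + 4·2 + 6·4 + 1·2 + 4·1 + 2·2 + 7·0 = 79
the API redesign: 5·1 + 3·0 + 4·5 + 6·0 + 1·4 + 4·5 + 2·5 + 7·5 = 94
2FA: 5·0 + 3·2 + 4·4 + 6·5 + 1·0 + 4·3 + 2·1 + 7·3 = 87
the API redesign has the highest Borda score (94).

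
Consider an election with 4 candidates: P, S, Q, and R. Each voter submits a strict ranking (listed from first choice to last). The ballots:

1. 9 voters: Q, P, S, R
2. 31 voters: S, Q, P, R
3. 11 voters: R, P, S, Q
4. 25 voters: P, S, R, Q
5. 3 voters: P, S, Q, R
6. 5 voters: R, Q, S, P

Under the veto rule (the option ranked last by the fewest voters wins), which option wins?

S

Last-place votes: P 5, S 0, Q 36, R 43.
S is ranked last by the fewest voters, so S wins.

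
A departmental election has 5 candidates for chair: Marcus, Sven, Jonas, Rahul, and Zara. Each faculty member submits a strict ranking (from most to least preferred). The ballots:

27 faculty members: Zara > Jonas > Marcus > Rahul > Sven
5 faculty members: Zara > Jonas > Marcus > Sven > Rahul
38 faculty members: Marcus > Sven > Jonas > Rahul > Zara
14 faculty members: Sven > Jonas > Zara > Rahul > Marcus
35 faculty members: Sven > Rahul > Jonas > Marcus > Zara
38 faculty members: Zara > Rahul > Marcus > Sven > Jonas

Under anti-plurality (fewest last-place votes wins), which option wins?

Rahul

Last-place votes: Marcus 14, Sven 27, Jonas 38, Rahul 5, Zara 73.
Rahul is ranked last by the fewest voters, so Rahul wins.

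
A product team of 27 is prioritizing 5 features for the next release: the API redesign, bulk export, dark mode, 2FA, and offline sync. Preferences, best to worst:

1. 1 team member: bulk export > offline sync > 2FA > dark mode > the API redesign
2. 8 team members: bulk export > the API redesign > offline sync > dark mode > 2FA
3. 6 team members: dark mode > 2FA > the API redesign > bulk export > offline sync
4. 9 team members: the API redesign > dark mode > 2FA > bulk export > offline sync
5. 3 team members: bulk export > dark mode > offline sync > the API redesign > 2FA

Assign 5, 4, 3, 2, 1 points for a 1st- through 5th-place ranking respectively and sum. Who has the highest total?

the API redesign: 1·1 + 8·4 + 6·3 + 9·5 + 3·2 = 102
bulk export: 1·5 + 8·5 + 6·2 + 9·2 + 3·5 = 90
dark mode: 1·2 + 8·2 + 6·5 + 9·4 + 3·4 = 96
2FA: 1·3 + 8·1 + 6·4 + 9·3 + 3·1 = 65
offline sync: 1·4 + 8·3 + 6·1 + 9·1 + 3·3 = 52
the API redesign has the highest Borda score (102).

the API redesign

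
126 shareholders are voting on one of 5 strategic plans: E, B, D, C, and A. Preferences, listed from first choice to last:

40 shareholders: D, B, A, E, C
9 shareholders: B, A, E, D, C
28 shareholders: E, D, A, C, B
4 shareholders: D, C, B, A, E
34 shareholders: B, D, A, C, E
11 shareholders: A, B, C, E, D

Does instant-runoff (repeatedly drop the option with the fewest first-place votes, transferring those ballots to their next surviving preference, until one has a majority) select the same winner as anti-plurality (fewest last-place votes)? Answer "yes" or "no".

no

Instant-runoff — R1 E 28, B 43, D 44, C 0, A 11 (C out); R2 E 28, B 43, D 44, A 11 (A out); R3 E 28, B 54, D 44 (E out); R4 B 54, D 72 (D winner). Winner: D.
Anti-plurality — last-place votes: E 38, B 28, D 11, C 49, A 0. Winner: A.
The two methods disagree.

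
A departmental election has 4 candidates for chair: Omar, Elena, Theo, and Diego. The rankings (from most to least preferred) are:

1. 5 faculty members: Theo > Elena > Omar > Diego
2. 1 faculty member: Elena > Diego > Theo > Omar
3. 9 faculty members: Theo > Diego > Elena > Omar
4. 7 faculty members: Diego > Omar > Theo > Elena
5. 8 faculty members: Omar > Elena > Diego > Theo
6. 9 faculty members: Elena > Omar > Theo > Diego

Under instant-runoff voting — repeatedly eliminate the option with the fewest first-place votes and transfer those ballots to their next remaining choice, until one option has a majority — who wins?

Round 1: Omar 8, Elena 10, Theo 14, Diego 7. Eliminate Diego.
Round 2: Omar 15, Elena 10, Theo 14. Eliminate Elena.
Round 3: Omar 24, Theo 15. Omar has a majority.

Omar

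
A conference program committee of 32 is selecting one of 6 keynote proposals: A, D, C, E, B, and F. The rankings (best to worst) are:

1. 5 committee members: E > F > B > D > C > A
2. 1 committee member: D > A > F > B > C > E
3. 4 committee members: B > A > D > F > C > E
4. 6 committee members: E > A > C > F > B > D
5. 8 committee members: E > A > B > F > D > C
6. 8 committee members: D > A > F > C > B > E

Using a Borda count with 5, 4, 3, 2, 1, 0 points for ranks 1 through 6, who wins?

A: 5·0 + 1·4 + 4·4 + 6·4 + 8·4 + 8·4 = 108
D: 5·2 + 1·5 + 4·3 + 6·0 + 8·1 + 8·5 = 75
C: 5·1 + 1·1 + 4·1 + 6·3 + 8·0 + 8·2 = 44
E: 5·5 + 1·0 + 4·0 + 6·5 + 8·5 + 8·0 = 95
B: 5·3 + 1·2 + 4·5 + 6·1 + 8·3 + 8·1 = 75
F: 5·4 + 1·3 + 4·2 + 6·2 + 8·2 + 8·3 = 83
A has the highest Borda score (108).

A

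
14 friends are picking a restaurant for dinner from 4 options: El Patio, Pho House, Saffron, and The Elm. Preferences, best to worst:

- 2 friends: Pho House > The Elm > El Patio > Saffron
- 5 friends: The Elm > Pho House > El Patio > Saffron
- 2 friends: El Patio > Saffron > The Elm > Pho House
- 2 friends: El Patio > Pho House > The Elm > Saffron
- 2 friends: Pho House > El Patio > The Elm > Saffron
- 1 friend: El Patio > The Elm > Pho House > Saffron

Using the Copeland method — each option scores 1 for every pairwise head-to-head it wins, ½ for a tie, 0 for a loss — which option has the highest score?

The Elm

El Patio: beats Saffron; ties The Elm; loses to Pho House → score 1.5.
Pho House: beats El Patio and Saffron; loses to The Elm → score 2.
Saffron: loses to El Patio, Pho House, and The Elm → score 0.
The Elm: beats Pho House and Saffron; ties El Patio → score 2.5.
The Elm has the best pairwise record.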